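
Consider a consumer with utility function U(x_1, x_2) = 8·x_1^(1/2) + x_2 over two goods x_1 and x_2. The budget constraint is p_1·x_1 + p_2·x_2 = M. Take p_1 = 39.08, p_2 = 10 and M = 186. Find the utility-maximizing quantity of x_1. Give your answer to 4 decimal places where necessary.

Utility is quasi-linear in x_2; the FOC for x_1 is 4/√x_1 = p_1/p_2.
Thus x_1* = (4·p_2/p_1)² — independent of M — with the rest of income spent on x_2.
Plugging in: x_1* = (4·10/39.08)² = 1.0476.

x_1* = 1.0476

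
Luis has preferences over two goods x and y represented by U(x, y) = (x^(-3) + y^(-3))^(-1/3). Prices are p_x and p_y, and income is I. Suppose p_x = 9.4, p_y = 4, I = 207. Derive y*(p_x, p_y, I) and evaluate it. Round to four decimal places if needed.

From the CES first-order condition, (y/x)^(4) = p_x/p_y.
Hence y/x = (p_x/p_y)^(1/(4)), i.e. raised to the 0.25 power.
Substitute y = (y/x)·x into the budget: x* = I/(p_x + p_y·(y/x)).
Numerically y/x = 1.238132, so x* = 207/(9.4 + 4·1.238132) = 14.4225 and y* = 1.238132·14.4225 = 17.857.

y* = 17.857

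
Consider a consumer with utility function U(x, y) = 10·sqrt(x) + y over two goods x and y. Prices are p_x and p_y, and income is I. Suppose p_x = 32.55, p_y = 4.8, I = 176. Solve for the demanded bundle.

x* = 0.5437, y* = 32.98

Set MRS = p_x/p_y: 5·x^(−1/2) = p_x/p_y.
Solve: √x = 5·p_y/p_x, so x*(p_x,p_y) = (5·p_y/p_x)², and y* = (I − p_x·x*)/p_y.
Plugging in: x* = (5·4.8/32.55)² = 0.5437, y* = 32.98.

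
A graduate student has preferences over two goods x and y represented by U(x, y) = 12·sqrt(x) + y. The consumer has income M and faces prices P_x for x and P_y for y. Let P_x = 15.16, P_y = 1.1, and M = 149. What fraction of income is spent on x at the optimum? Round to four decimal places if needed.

share on x = 0.0193

Utility is quasi-linear in y; the FOC for x is 6/√x = P_x/P_y.
Solve: √x = 6·P_y/P_x, so x*(P_x,P_y) = (6·P_y/P_x)², and y* = (M − P_x·x*)/P_y.
Plugging in: x* = (6·1.1/15.16)² = 0.1895, y* = 132.8424.
Expenditure on x: 15.16·0.1895 = 2.8734; share = 0.0193.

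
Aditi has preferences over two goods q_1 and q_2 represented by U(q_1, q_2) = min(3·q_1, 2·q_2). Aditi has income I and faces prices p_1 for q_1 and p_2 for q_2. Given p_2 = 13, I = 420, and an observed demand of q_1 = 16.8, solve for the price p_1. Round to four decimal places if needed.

With perfect complements, no substitution: consume in ratio q_1:q_2 = 2:3.
Budget: p_1·q_1 + p_2·(3/2)·q_1 = I, so (2·p_1 + 3·p_2)·q_1 = 2·I.
Demand: q_1*(p_1,p_2,I) = 2·I/(2·p_1 + 3·p_2), q_2* = 3·I/(2·p_1 + 3·p_2).
Set q_1* = 16.8 in the demand function and solve for p_1: p_1 = 5.5.

p_1 = 5.5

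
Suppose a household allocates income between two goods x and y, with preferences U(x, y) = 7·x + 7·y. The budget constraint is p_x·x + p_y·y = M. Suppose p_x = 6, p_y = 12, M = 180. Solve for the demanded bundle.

x* = 30, y* = 0

Perfect substitutes: compare marginal utility per dollar. 7/p_x vs 7/p_y → 1.1667 vs 0.5833.
x gives more utility per dollar, so spend all income on x: x* = M/p_x, y* = 0.
Numerically: x* = 30, y* = 0.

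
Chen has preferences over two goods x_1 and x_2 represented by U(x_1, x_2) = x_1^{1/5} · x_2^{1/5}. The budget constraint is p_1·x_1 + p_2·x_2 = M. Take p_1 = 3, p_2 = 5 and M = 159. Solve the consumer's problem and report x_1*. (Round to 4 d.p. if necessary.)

The MRS is x_2/x_1. Set MRS = p_1/p_2.
So 0.2·p_2·x_2 = 0.2·p_1·x_1; combined with the budget, a share 0.5 of income goes to x_1.
Demand: x_1*(p_1,p_2,M) = 0.5·M/p_1 and x_2* = 0.5·M/p_2.
At p_1=3, p_2=5, M=159: x_1* = 0.5·159/3 = 26.5.

x_1* = 26.5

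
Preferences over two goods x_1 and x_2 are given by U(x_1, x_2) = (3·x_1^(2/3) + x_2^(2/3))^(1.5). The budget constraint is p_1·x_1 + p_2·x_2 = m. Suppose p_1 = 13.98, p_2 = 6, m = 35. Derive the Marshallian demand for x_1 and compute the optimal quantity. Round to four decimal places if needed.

MRS = MU_x_1/MU_x_2 = 3·(x_2/x_1)^(1/3). Set equal to p_1/p_2.
Hence x_2/x_1 = ((1/3)·p_1/p_2)^(1/(1/3)), i.e. raised to the 3 power.
With the ratio pinned down, the budget gives x_1* = m/(p_1 + p_2·(x_2/x_1)) and x_2* = (x_2/x_1)·x_1*.
Numerically x_2/x_1 = 0.468494, so x_1* = 35/(13.98 + 6·0.468494) = 2.0845.

x_1* = 2.0845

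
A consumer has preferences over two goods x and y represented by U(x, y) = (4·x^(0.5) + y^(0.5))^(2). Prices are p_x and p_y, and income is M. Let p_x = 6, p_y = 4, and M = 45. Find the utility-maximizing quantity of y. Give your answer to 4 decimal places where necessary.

MU_x ∝ 4·x^(-0.5), MU_y ∝ y^(-0.5), so MRS = 4·(y/x)^(0.5) = p_x/p_y.
Solve for the ratio: y/x = [(1/4)·p_x/p_y]^(2).
With the ratio pinned down, the budget gives x* = M/(p_x + p_y·(y/x)) and y* = (y/x)·x*.
Numerically y/x = 0.140625, so x* = 45/(6 + 4·0.140625) = 6.8571 and y* = 0.140625·6.8571 = 0.9643.

y* = 0.9643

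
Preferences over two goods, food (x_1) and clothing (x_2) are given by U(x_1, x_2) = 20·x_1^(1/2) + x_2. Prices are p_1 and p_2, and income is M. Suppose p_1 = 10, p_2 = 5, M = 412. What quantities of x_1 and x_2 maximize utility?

x_1* = 25, x_2* = 32.4

Set MRS = p_1/p_2: 10·x_1^(−1/2) = p_1/p_2.
Solve: √x_1 = 10·p_2/p_1, so x_1*(p_1,p_2) = (10·p_2/p_1)², and x_2* = (M − p_1·x_1*)/p_2.
Plugging in: x_1* = (10·5/10)² = 25, x_2* = 32.4.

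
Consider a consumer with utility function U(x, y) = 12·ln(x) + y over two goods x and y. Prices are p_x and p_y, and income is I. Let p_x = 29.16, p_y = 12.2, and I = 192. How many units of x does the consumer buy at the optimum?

Set MRS = p_x/p_y: (12/x)/1 = p_x/p_y.
So x*(p_x,p_y) = 12·p_y/p_x, independent of income; and y* = (I − 12·p_y)/p_y.
At the given prices: x* = 12·12.2/29.16 = 5.0206.

x* = 5.0206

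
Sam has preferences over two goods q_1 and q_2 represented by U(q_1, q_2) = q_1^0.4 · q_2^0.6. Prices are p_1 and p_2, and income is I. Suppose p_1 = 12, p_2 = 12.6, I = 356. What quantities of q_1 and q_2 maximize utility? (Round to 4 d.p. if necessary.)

The MRS is (2/3)·q_2/q_1. Set MRS = p_1/p_2.
Rearranging, p_2·q_2 = (3/2)·p_1·q_1. Substituting into the budget gives p_1·q_1·(1 + (3/2)) = I.
Demand: q_1*(p_1,p_2,I) = 0.4·I/p_1 and q_2* = 0.6·I/p_2.
At p_1=12, p_2=12.6, I=356: q_1* = 0.4·356/12 = 11.8667, q_2* = 16.9524.

q_1* = 11.8667, q_2* = 16.9524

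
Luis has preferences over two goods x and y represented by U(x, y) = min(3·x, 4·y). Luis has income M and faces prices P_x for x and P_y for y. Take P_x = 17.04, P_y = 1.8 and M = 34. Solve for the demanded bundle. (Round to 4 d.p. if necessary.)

x* = 1.8488, y* = 1.3866

Leontief preferences: the optimum is at the kink where x/4 = y/3, i.e. y = (3/4)·x.
Budget: P_x·x + P_y·(3/4)·x = M, so (4·P_x + 3·P_y)·x = 4·M.
Demand: x*(P_x,P_y,M) = 4·M/(4·P_x + 3·P_y), y* = 3·M/(4·P_x + 3·P_y).
Here 4·17.04 + 3·1.8 = 73.56, giving x* = 1.8488 and y* = 1.3866.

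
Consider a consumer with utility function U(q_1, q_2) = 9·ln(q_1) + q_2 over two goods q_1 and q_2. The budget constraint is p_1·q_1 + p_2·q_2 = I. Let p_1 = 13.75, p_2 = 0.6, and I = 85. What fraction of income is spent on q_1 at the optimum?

share on q_1 = 0.0635

Set MRS = p_1/p_2: (9/q_1)/1 = p_1/p_2.
So q_1*(p_1,p_2) = 9·p_2/p_1, independent of income; and q_2* = (I − 9·p_2)/p_2.
At the given prices: q_1* = 9·0.6/13.75 = 0.3927, and q_2* = 132.6667.
Expenditure on q_1: 13.75·0.3927 = 5.4; share = 0.0635.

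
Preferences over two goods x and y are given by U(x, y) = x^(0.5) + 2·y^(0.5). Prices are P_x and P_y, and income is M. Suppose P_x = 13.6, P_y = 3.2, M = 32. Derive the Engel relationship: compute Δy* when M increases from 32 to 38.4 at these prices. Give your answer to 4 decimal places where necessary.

Δy* = 1.8889

From the CES first-order condition, (1/2)·(y/x)^(0.5) = P_x/P_y.
Solve for the ratio: y/x = [2·P_x/P_y]^(2).
With the ratio pinned down, the budget gives x* = M/(P_x + P_y·(y/x)) and y* = (y/x)·x*.
Numerically y/x = 72.25, so x* = 32/(13.6 + 3.2·72.25) = 0.1307 and y* = 72.25·0.1307 = 9.4444.
At M' = 38.4: y* = 11.3333. Change: 11.3333 − 9.4444 = 1.8889.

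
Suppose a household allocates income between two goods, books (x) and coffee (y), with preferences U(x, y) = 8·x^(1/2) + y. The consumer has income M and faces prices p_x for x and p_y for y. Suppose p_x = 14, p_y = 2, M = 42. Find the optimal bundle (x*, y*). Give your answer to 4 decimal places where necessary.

x* = 0.3265, y* = 18.7143

Set MRS = p_x/p_y: 4·x^(−1/2) = p_x/p_y.
Solve: √x = 4·p_y/p_x, so x*(p_x,p_y) = (4·p_y/p_x)², and y* = (M − p_x·x*)/p_y.
Plugging in: x* = (4·2/14)² = 0.3265, y* = 18.7143.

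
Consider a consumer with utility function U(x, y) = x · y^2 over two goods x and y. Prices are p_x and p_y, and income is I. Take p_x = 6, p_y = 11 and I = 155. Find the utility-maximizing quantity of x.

x* = 8.6111

MU_x/MU_y = (y)/(2·x); tangency sets this equal to p_x/p_y.
Rearranging, p_y·y = 2·p_x·x. Substituting into the budget gives p_x·x·(1 + 2) = I.
Demand: x*(p_x,p_y,I) = 1/3·I/p_x and y* = 2/3·I/p_y.
At p_x=6, p_y=11, I=155: x* = 1/3·155/6 = 8.6111.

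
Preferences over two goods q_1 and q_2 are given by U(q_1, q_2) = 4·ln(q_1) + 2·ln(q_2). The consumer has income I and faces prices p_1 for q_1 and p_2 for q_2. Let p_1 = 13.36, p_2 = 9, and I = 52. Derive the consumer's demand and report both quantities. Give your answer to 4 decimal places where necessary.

Demand: q_1*(p_1,p_2,I) = 2/3·I/p_1 and q_2* = 1/3·I/p_2.
At p_1=13.36, p_2=9, I=52: q_1* = 2/3·52/13.36 = 2.5948, q_2* = 1.9259.

q_1* = 2.5948, q_2* = 1.9259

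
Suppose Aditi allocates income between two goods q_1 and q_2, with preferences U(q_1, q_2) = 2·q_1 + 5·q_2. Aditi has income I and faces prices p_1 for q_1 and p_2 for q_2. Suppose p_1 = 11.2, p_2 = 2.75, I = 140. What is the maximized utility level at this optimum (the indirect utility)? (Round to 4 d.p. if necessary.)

V = 254.5455

q_2 gives more utility per dollar, so spend all income on q_2: q_2* = I/p_2, q_1* = 0.
Numerically: q_1* = 0, q_2* = 50.9091.
Utility at the optimum: U(0, 50.9091) = 254.5455.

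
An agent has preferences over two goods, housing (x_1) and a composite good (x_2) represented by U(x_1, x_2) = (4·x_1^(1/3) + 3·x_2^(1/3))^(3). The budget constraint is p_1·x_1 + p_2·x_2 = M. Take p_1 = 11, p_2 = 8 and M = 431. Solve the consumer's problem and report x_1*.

x_1* = 22.2418

MRS = MU_x_1/MU_x_2 = (4/3)·(x_2/x_1)^(2/3). Set equal to p_1/p_2.
Hence x_2/x_1 = ((3/4)·p_1/p_2)^(1/(2/3)), i.e. raised to the 1.5 power.
Substitute x_2 = (x_2/x_1)·x_1 into the budget: x_1* = M/(p_1 + p_2·(x_2/x_1)).
Numerically x_2/x_1 = 1.047239, so x_1* = 431/(11 + 8·1.047239) = 22.2418.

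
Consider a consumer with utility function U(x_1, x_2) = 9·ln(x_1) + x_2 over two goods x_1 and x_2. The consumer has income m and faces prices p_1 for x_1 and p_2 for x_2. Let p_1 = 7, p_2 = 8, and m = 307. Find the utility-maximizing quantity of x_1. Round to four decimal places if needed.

x_1* = 10.2857

Set MRS = p_1/p_2: (9/x_1)/1 = p_1/p_2.
So x_1*(p_1,p_2) = 9·p_2/p_1, independent of income; and x_2* = (m − 9·p_2)/p_2.
At the given prices: x_1* = 9·8/7 = 10.2857.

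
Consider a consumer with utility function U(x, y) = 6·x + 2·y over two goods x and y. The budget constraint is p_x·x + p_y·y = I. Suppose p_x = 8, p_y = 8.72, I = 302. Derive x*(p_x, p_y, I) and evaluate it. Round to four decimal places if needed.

x* = 37.75

Numerically: x* = 37.75, y* = 0.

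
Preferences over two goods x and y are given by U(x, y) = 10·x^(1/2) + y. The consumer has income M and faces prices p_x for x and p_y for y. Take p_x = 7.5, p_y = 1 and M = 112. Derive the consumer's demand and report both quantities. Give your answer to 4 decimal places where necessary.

Plugging in: x* = (5·1/7.5)² = 0.4444, y* = 108.6667.

x* = 0.4444, y* = 108.6667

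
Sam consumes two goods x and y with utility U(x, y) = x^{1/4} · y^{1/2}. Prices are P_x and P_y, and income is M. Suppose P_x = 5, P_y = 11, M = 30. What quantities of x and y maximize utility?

Tangency: MRS = (1/2)·y/x = P_x/P_y.
So 0.25·P_y·y = 0.5·P_x·x; combined with the budget, a share 1/3 of income goes to x.
Demand: x*(P_x,P_y,M) = 1/3·M/P_x and y* = 2/3·M/P_y.
At P_x=5, P_y=11, M=30: x* = 1/3·30/5 = 2, y* = 1.8182.

x* = 2, y* = 1.8182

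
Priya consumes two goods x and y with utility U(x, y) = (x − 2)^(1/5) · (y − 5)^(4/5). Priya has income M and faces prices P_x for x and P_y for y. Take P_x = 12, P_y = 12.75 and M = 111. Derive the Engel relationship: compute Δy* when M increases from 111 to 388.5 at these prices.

Let x' = x−2, y' = y−5. MRS = (1/4)·y'/x' = P_x/P_y.
Substituting into the budget: x* = 2 + 0.2·(M − 2·P_x − 5·P_y)/P_x, and y* = 5 + 0.8·(…)/P_y.
Discretionary income = 111 − 2·12 − 5·12.75 = 23.25; y* = 5 + 0.8·23.25/12.75 = 6.4588.
At M' = 388.5: y* = 23.8706. Change: 23.8706 − 6.4588 = 17.4118.

Δy* = 17.4118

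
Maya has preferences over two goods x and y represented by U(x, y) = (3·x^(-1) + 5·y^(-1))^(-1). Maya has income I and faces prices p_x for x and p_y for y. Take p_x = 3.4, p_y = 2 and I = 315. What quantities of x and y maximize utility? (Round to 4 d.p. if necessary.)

x* = 46.5529, y* = 78.3601

From the CES first-order condition, (3/5)·(y/x)^(2) = p_x/p_y.
Solve for the ratio: y/x = [(5/3)·p_x/p_y]^(0.5).
Substitute y = (y/x)·x into the budget: x* = I/(p_x + p_y·(y/x)).
Numerically y/x = 1.683251, so x* = 315/(3.4 + 2·1.683251) = 46.5529 and y* = 1.683251·46.5529 = 78.3601.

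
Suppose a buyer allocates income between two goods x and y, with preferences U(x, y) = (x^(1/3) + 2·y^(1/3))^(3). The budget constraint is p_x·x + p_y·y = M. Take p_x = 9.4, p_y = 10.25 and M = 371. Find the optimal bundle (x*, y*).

MU_x ∝ x^(-2/3), MU_y ∝ 2·y^(-2/3), so MRS = (1/2)·(y/x)^(2/3) = p_x/p_y.
Hence y/x = (2·p_x/p_y)^(1/(2/3)), i.e. raised to the 1.5 power.
Substitute y = (y/x)·x into the budget: x* = M/(p_x + p_y·(y/x)).
Numerically y/x = 2.483996, so x* = 371/(9.4 + 10.25·2.483996) = 10.6423 and y* = 2.483996·10.6423 = 26.4354.

x* = 10.6423, y* = 26.4354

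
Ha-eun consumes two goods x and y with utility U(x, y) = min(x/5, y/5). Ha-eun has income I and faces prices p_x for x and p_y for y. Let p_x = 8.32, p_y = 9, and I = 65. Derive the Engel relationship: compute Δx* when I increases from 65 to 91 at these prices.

Δx* = 1.5012

Here 5·8.32 + 5·9 = 86.6, giving x* = 3.7529.
At I' = 91: x* = 5.254. Change: 5.254 − 3.7529 = 1.5012.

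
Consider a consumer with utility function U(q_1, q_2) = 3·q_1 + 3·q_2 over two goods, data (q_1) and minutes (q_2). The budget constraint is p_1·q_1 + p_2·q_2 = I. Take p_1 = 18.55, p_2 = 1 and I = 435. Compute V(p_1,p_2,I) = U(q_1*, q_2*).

V = 1305

Perfect substitutes: compare marginal utility per dollar. 3/p_1 vs 3/p_2 → 0.1617 vs 3.
q_2 gives more utility per dollar, so spend all income on q_2: q_2* = I/p_2, q_1* = 0.
Numerically: q_1* = 0, q_2* = 435.
Utility at the optimum: U(0, 435) = 1305.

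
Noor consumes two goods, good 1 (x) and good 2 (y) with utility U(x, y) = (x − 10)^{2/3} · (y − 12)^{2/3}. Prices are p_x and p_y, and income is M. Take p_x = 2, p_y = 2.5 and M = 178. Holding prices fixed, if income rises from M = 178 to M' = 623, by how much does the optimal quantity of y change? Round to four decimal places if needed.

After buying the subsistence bundle (10, 12), a share 0.5 of the remaining income goes to x: x* = 10 + 0.5·(M − 10p_x − 12p_y)/p_x.
Discretionary income = 178 − 10·2 − 12·2.5 = 128; y* = 12 + 0.5·128/2.5 = 37.6.
At M' = 623: y* = 126.6. Change: 126.6 − 37.6 = 89.

Δy* = 89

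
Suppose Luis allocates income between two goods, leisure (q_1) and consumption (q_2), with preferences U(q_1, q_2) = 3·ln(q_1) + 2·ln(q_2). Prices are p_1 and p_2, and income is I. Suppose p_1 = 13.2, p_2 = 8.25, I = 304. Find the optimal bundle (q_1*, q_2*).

q_1* = 13.8182, q_2* = 14.7394

At p_1=13.2, p_2=8.25, I=304: q_1* = 0.6·304/13.2 = 13.8182, q_2* = 14.7394.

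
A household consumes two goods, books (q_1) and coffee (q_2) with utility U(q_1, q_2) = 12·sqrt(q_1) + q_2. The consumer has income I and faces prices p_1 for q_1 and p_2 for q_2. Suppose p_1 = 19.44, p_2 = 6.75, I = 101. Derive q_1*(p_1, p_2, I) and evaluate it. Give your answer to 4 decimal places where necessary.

MU_q_1 = 6/√q_1, MU_q_2 = 1. Tangency: 6/√q_1 = p_1/p_2.
Thus q_1* = (6·p_2/p_1)² — independent of I — with the rest of income spent on q_2.
Plugging in: q_1* = (6·6.75/19.44)² = 4.3403.

q_1* = 4.3403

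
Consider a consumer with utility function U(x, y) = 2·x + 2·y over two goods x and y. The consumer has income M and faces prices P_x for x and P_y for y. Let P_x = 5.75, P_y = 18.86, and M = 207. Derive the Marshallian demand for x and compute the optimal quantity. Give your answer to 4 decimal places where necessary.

Perfect substitutes: compare marginal utility per dollar. 2/P_x vs 2/P_y → 0.3478 vs 0.106.
x gives more utility per dollar, so spend all income on x: x* = M/P_x, y* = 0.
Numerically: x* = 36, y* = 0.

x* = 36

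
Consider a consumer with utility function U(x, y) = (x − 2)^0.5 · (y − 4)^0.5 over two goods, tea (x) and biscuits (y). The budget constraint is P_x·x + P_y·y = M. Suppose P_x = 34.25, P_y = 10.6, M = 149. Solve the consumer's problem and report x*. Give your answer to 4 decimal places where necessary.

After buying the subsistence bundle (2, 4), a share 0.5 of the remaining income goes to x: x* = 2 + 0.5·(M − 2P_x − 4P_y)/P_x.
Discretionary income = 149 − 2·34.25 − 4·10.6 = 38.1; x* = 2 + 0.5·38.1/34.25 = 2.5562.

x* = 2.5562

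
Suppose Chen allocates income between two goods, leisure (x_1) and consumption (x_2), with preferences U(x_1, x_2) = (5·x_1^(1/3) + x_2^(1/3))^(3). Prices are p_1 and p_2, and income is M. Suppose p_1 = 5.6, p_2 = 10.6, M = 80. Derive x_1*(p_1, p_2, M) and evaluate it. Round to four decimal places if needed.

x_1* = 13.4137

MRS = MU_x_1/MU_x_2 = 5·(x_2/x_1)^(2/3). Set equal to p_1/p_2.
Hence x_2/x_1 = ((1/5)·p_1/p_2)^(1/(2/3)), i.e. raised to the 1.5 power.
Substitute x_2 = (x_2/x_1)·x_1 into the budget: x_1* = M/(p_1 + p_2·(x_2/x_1)).
Numerically x_2/x_1 = 0.034345, so x_1* = 80/(5.6 + 10.6·0.034345) = 13.4137.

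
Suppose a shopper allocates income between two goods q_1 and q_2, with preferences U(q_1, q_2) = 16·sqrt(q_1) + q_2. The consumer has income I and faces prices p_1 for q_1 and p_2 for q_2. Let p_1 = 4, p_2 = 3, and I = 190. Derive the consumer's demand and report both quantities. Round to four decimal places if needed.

Utility is quasi-linear in q_2; the FOC for q_1 is 8/√q_1 = p_1/p_2.
Solve: √q_1 = 8·p_2/p_1, so q_1*(p_1,p_2) = (8·p_2/p_1)², and q_2* = (I − p_1·q_1*)/p_2.
Plugging in: q_1* = (8·3/4)² = 36, q_2* = 15.3333.

q_1* = 36, q_2* = 15.3333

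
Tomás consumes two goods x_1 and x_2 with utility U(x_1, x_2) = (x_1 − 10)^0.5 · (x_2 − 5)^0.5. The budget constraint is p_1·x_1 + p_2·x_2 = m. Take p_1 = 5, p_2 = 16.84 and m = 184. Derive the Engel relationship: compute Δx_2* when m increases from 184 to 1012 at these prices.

Substituting into the budget: x_1* = 10 + 0.5·(m − 10·p_1 − 5·p_2)/p_1, and x_2* = 5 + 0.5·(…)/p_2.
Discretionary income = 184 − 10·5 − 5·16.84 = 49.8; x_2* = 5 + 0.5·49.8/16.84 = 6.4786.
At m' = 1012: x_2* = 31.0629. Change: 31.0629 − 6.4786 = 24.5843.

Δx_2* = 24.5843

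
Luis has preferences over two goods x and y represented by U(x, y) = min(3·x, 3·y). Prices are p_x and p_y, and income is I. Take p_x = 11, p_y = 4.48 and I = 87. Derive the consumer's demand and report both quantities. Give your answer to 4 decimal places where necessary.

Leontief preferences: the optimum is at the kink where x/3 = y/3, i.e. y = x.
Budget: p_x·x + p_y·x = I, so (3·p_x + 3·p_y)·x = 3·I.
Demand: x*(p_x,p_y,I) = 3·I/(3·p_x + 3·p_y), y* = 3·I/(3·p_x + 3·p_y).
Here 3·11 + 3·4.48 = 46.44, giving x* = 5.6202 and y* = 5.6202.

x* = 5.6202, y* = 5.6202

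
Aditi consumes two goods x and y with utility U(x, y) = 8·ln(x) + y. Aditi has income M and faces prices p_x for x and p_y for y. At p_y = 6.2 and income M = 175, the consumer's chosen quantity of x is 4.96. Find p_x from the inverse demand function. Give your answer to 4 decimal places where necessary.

p_x = 10

MU_x = 8/x, MU_y = 1. Tangency: 8/x = p_x/p_y.
So x*(p_x,p_y) = 8·p_y/p_x, independent of income; and y* = (M − 8·p_y)/p_y.
Set x* = 4.96 in the demand function and solve for p_x: p_x = 10.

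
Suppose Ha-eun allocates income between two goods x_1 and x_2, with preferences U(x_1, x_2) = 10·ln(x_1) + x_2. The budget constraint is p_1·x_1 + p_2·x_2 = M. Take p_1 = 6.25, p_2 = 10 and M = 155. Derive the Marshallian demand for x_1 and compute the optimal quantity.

x_1* = 16

Set MRS = p_1/p_2: (10/x_1)/1 = p_1/p_2.
So x_1*(p_1,p_2) = 10·p_2/p_1, independent of income; and x_2* = (M − 10·p_2)/p_2.
At the given prices: x_1* = 10·10/6.25 = 16.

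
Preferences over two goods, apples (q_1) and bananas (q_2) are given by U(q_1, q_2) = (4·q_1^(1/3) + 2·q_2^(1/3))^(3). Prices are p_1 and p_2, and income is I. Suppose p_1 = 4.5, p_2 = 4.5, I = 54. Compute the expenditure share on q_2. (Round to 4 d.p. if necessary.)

MU_q_1 ∝ 4·q_1^(-2/3), MU_q_2 ∝ 2·q_2^(-2/3), so MRS = 2·(q_2/q_1)^(2/3) = p_1/p_2.
Hence q_2/q_1 = ((1/2)·p_1/p_2)^(1/(2/3)), i.e. raised to the 1.5 power.
Substitute q_2 = (q_2/q_1)·q_1 into the budget: q_1* = I/(p_1 + p_2·(q_2/q_1)).
Numerically q_2/q_1 = 0.353553, so q_1* = 54/(4.5 + 4.5·0.353553) = 8.8656 and q_2* = 0.353553·8.8656 = 3.1344.
Expenditure on q_2: 4.5·3.1344 = 14.105; share = 0.2612.

share on q_2 = 0.2612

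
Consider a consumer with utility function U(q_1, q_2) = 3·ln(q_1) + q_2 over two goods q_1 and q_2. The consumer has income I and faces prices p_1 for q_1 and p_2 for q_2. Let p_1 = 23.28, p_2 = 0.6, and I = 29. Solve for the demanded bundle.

Set MRS = p_1/p_2: (3/q_1)/1 = p_1/p_2.
So q_1*(p_1,p_2) = 3·p_2/p_1, independent of income; and q_2* = (I − 3·p_2)/p_2.
At the given prices: q_1* = 3·0.6/23.28 = 0.0773, and q_2* = 45.3333.

q_1* = 0.0773, q_2* = 45.3333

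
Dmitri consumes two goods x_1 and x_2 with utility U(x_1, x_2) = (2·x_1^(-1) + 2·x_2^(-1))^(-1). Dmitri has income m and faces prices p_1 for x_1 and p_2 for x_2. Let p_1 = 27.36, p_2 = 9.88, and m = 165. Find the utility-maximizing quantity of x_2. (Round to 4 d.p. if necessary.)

MRS = MU_x_1/MU_x_2 = (x_2/x_1)^(2). Set equal to p_1/p_2.
Hence x_2/x_1 = (p_1/p_2)^(1/(2)), i.e. raised to the 0.5 power.
Substitute x_2 = (x_2/x_1)·x_1 into the budget: x_1* = m/(p_1 + p_2·(x_2/x_1)).
Numerically x_2/x_1 = 1.664101, so x_1* = 165/(27.36 + 9.88·1.664101) = 3.767 and x_2* = 1.664101·3.767 = 6.2687.

x_2* = 6.2687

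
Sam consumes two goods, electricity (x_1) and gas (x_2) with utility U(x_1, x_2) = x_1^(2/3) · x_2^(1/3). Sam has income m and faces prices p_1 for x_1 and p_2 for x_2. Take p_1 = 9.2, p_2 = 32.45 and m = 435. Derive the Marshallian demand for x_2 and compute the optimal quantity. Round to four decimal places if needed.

The MRS is 2·x_2/x_1. Set MRS = p_1/p_2.
So 2/3·p_2·x_2 = 1/3·p_1·x_1; combined with the budget, a share 2/3 of income goes to x_1.
Demand: x_1*(p_1,p_2,m) = 2/3·m/p_1 and x_2* = 1/3·m/p_2.
At p_1=9.2, p_2=32.45, m=435: x_2* = 1/3·435/32.45 = 4.4684.

x_2* = 4.4684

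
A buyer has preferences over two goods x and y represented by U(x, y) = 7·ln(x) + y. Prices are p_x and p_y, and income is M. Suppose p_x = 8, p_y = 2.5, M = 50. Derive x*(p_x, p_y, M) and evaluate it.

Set MRS = p_x/p_y: (7/x)/1 = p_x/p_y.
So x*(p_x,p_y) = 7·p_y/p_x, independent of income; and y* = (M − 7·p_y)/p_y.
At the given prices: x* = 7·2.5/8 = 2.1875.

x* = 2.1875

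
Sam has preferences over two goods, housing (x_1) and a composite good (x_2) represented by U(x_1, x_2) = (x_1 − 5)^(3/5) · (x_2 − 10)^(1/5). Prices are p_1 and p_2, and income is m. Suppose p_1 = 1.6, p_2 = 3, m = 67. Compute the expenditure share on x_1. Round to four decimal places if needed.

Let x_1' = x_1−5, x_2' = x_2−10. MRS = 3·x_2'/x_1' = p_1/p_2.
After buying the subsistence bundle (5, 10), a share 0.75 of the remaining income goes to x_1: x_1* = 5 + 0.75·(m − 5p_1 − 10p_2)/p_1.
Discretionary income = 67 − 5·1.6 − 10·3 = 29; x_1* = 5 + 0.75·29/1.6 = 18.5938; x_2* = 10 + 0.25·29/3 = 12.4167.
Expenditure on x_1: 1.6·18.5938 = 29.75; share = 0.444.

share on x_1 = 0.444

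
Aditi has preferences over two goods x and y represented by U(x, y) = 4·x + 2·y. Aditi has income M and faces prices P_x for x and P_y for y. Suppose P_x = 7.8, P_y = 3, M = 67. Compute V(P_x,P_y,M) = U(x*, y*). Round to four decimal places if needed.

y gives more utility per dollar, so spend all income on y: y* = M/P_y, x* = 0.
Numerically: x* = 0, y* = 22.3333.
Utility at the optimum: U(0, 22.3333) = 44.6667.

V = 44.6667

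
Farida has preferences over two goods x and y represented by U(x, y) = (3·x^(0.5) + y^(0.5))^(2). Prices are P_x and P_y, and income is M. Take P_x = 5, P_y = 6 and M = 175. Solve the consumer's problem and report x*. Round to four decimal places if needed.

Substitute y = (y/x)·x into the budget: x* = M/(P_x + P_y·(y/x)).
Numerically y/x = 0.07716, so x* = 175/(5 + 6·0.07716) = 32.0339.

x* = 32.0339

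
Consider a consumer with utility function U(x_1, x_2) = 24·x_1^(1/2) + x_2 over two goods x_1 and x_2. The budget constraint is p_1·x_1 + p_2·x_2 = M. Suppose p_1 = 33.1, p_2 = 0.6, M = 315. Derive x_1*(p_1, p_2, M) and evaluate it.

x_1* = 0.0473

MU_x_1 = 12/√x_1, MU_x_2 = 1. Tangency: 12/√x_1 = p_1/p_2.
Thus x_1* = (12·p_2/p_1)² — independent of M — with the rest of income spent on x_2.
Plugging in: x_1* = (12·0.6/33.1)² = 0.0473.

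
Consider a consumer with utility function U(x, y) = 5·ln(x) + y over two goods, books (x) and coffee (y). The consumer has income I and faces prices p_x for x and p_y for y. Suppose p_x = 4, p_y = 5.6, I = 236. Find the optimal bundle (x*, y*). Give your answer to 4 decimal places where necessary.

At the given prices: x* = 5·5.6/4 = 7, and y* = 37.1429.

x* = 7, y* = 37.1429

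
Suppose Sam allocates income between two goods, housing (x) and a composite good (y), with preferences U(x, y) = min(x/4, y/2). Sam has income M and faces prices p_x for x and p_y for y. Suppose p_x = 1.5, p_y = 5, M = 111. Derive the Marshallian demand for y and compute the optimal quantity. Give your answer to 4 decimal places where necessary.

With perfect complements, no substitution: consume in ratio x:y = 4:2.
Budget: p_x·x + p_y·(1/2)·x = M, so (4·p_x + 2·p_y)·x = 4·M.
Demand: x*(p_x,p_y,M) = 4·M/(4·p_x + 2·p_y), y* = 2·M/(4·p_x + 2·p_y).
Here 4·1.5 + 2·5 = 16, giving y* = 13.875.

y* = 13.875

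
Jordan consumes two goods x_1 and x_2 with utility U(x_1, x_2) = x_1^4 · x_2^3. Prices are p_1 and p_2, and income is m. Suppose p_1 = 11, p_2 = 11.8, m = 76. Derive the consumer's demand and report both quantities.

x_1* = 3.9481, x_2* = 2.7603

Tangency: MRS = (4/3)·x_2/x_1 = p_1/p_2.
So 4·p_2·x_2 = 3·p_1·x_1; combined with the budget, a share 4/7 of income goes to x_1.
Demand: x_1*(p_1,p_2,m) = 4/7·m/p_1 and x_2* = 3/7·m/p_2.
At p_1=11, p_2=11.8, m=76: x_1* = 4/7·76/11 = 3.9481, x_2* = 2.7603.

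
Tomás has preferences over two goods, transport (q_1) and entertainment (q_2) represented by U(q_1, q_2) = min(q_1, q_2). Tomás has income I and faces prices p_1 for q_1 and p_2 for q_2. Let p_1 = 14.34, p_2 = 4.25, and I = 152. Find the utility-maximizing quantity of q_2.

q_2* = 8.1764

Leontief preferences: the optimum is at the kink where q_1/1 = q_2/1, i.e. q_2 = q_1.
Budget: p_1·q_1 + p_2·q_1 = I, so (p_1 + p_2)·q_1 = I.
Demand: q_1*(p_1,p_2,I) = I/(p_1 + p_2), q_2* = I/(p_1 + p_2).
Here 14.34 + 4.25 = 18.59, giving q_2* = 8.1764.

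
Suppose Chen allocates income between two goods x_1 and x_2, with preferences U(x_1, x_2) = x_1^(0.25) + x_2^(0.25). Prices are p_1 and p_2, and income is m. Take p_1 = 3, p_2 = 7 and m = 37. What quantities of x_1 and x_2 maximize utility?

From the CES first-order condition, (x_2/x_1)^(0.75) = p_1/p_2.
Solve for the ratio: x_2/x_1 = [p_1/p_2]^(4/3).
With the ratio pinned down, the budget gives x_1* = m/(p_1 + p_2·(x_2/x_1)) and x_2* = (x_2/x_1)·x_1*.
Numerically x_2/x_1 = 0.32312, so x_1* = 37/(3 + 7·0.32312) = 7.0318 and x_2* = 0.32312·7.0318 = 2.2721.

x_1* = 7.0318, x_2* = 2.2721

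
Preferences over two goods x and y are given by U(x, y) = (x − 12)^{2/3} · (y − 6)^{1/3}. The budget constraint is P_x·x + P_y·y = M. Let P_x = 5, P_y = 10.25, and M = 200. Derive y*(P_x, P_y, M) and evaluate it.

y* = 8.5528

Discretionary income = 200 − 12·5 − 6·10.25 = 78.5; y* = 6 + 1/3·78.5/10.25 = 8.5528.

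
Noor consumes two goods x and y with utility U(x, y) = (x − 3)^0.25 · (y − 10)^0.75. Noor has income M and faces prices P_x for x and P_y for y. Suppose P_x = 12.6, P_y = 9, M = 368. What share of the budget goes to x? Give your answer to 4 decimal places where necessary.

share on x = 0.2659

Substituting into the budget: x* = 3 + 0.25·(M − 3·P_x − 10·P_y)/P_x, and y* = 10 + 0.75·(…)/P_y.
Discretionary income = 368 − 3·12.6 − 10·9 = 240.2; x* = 3 + 0.25·240.2/12.6 = 7.7659; y* = 10 + 0.75·240.2/9 = 30.0167.
Expenditure on x: 12.6·7.7659 = 97.85; share = 0.2659.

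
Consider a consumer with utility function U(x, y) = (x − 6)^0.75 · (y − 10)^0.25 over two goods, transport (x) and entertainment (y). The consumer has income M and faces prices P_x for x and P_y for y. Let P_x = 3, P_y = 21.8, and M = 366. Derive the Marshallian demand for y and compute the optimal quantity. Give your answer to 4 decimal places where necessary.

This is Cobb-Douglas in (x−6, y−10): tangency gives 0.75·P_y·(y−10) = 0.25·P_x·(x−6).
After buying the subsistence bundle (6, 10), a share 0.75 of the remaining income goes to x: x* = 6 + 0.75·(M − 6P_x − 10P_y)/P_x.
Discretionary income = 366 − 6·3 − 10·21.8 = 130; y* = 10 + 0.25·130/21.8 = 11.4908.

y* = 11.4908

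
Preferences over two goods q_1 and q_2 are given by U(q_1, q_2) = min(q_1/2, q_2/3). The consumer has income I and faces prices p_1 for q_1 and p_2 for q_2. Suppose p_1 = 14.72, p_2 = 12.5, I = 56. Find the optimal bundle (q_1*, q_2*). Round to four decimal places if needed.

Demand: q_1*(p_1,p_2,I) = 2·I/(2·p_1 + 3·p_2), q_2* = 3·I/(2·p_1 + 3·p_2).
Here 2·14.72 + 3·12.5 = 66.94, giving q_1* = 1.6731 and q_2* = 2.5097.

q_1* = 1.6731, q_2* = 2.5097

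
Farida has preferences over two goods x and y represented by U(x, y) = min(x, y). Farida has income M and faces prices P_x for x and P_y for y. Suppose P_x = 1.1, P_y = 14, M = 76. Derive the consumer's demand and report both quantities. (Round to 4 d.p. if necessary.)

Leontief preferences: the optimum is at the kink where x/1 = y/1, i.e. y = x.
Budget: P_x·x + P_y·x = M, so (P_x + P_y)·x = M.
Demand: x*(P_x,P_y,M) = M/(P_x + P_y), y* = M/(P_x + P_y).
Here 1.1 + 14 = 15.1, giving x* = 5.0331 and y* = 5.0331.

x* = 5.0331, y* = 5.0331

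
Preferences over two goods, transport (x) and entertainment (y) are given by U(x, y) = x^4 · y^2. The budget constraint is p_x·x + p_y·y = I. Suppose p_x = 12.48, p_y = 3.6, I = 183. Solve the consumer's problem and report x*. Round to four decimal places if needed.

x* = 9.7756

Demand: x*(p_x,p_y,I) = 2/3·I/p_x and y* = 1/3·I/p_y.
At p_x=12.48, p_y=3.6, I=183: x* = 2/3·183/12.48 = 9.7756.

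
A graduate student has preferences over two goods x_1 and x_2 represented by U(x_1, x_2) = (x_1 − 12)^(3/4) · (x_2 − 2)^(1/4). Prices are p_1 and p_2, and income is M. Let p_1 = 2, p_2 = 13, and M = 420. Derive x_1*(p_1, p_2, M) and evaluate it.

MRS = 3·(x_2−2)/(x_1−12). Tangency with p_1/p_2 gives x_2−2 = (1/3)·(p_1/p_2)·(x_1−12).
After buying the subsistence bundle (12, 2), a share 0.75 of the remaining income goes to x_1: x_1* = 12 + 0.75·(M − 12p_1 − 2p_2)/p_1.
Discretionary income = 420 − 12·2 − 2·13 = 370; x_1* = 12 + 0.75·370/2 = 150.75.

x_1* = 150.75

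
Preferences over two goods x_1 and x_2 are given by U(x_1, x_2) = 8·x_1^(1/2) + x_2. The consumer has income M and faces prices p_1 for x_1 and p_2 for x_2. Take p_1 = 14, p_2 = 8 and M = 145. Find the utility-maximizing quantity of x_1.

x_1* = 5.2245

MU_x_1 = 4/√x_1, MU_x_2 = 1. Tangency: 4/√x_1 = p_1/p_2.
Thus x_1* = (4·p_2/p_1)² — independent of M — with the rest of income spent on x_2.
Plugging in: x_1* = (4·8/14)² = 5.2245.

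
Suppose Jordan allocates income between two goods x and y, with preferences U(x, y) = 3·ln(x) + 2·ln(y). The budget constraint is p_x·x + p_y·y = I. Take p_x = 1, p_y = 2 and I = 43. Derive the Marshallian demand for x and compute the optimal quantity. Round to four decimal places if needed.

The MRS is (3/2)·y/x. Set MRS = p_x/p_y.
Rearranging, p_y·y = (2/3)·p_x·x. Substituting into the budget gives p_x·x·(1 + (2/3)) = I.
Demand: x*(p_x,p_y,I) = 0.6·I/p_x and y* = 0.4·I/p_y.
At p_x=1, p_y=2, I=43: x* = 0.6·43/1 = 25.8.

x* = 25.8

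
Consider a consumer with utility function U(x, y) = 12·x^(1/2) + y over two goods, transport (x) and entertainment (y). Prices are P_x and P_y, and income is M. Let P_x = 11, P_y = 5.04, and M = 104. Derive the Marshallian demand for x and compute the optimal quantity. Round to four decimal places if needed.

Utility is quasi-linear in y; the FOC for x is 6/√x = P_x/P_y.
Thus x* = (6·P_y/P_x)² — independent of M — with the rest of income spent on y.
Plugging in: x* = (6·5.04/11)² = 7.5575.

x* = 7.5575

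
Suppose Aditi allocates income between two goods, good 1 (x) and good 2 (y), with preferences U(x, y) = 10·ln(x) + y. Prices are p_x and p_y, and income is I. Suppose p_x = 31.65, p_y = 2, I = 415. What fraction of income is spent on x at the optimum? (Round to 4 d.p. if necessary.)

Set MRS = p_x/p_y: (10/x)/1 = p_x/p_y.
So x*(p_x,p_y) = 10·p_y/p_x, independent of income; and y* = (I − 10·p_y)/p_y.
At the given prices: x* = 10·2/31.65 = 0.6319, and y* = 197.5.
Expenditure on x: 31.65·0.6319 = 20; share = 0.0482.

share on x = 0.0482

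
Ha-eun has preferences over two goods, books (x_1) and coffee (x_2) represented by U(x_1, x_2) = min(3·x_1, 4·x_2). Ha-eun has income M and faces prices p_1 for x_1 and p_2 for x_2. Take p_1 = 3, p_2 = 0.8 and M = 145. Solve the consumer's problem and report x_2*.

With perfect complements, no substitution: consume in ratio x_1:x_2 = 4:3.
Budget: p_1·x_1 + p_2·(3/4)·x_1 = M, so (4·p_1 + 3·p_2)·x_1 = 4·M.
Demand: x_1*(p_1,p_2,M) = 4·M/(4·p_1 + 3·p_2), x_2* = 3·M/(4·p_1 + 3·p_2).
Here 4·3 + 3·0.8 = 14.4, giving x_2* = 30.2083.

x_2* = 30.2083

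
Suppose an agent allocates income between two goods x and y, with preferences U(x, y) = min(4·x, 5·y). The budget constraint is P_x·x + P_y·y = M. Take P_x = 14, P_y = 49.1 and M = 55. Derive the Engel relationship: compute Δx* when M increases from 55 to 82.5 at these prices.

Δx* = 0.5161

Demand: x*(P_x,P_y,M) = 5·M/(5·P_x + 4·P_y), y* = 4·M/(5·P_x + 4·P_y).
Here 5·14 + 4·49.1 = 266.4, giving x* = 1.0323.
At M' = 82.5: x* = 1.5484. Change: 1.5484 − 1.0323 = 0.5161.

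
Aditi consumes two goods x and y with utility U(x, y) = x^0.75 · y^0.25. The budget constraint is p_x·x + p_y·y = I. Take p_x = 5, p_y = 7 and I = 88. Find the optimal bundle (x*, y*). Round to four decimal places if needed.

MU_x/MU_y = (0.75·y)/(0.25·x); tangency sets this equal to p_x/p_y.
So 0.75·p_y·y = 0.25·p_x·x; combined with the budget, a share 0.75 of income goes to x.
Demand: x*(p_x,p_y,I) = 0.75·I/p_x and y* = 0.25·I/p_y.
At p_x=5, p_y=7, I=88: x* = 0.75·88/5 = 13.2, y* = 3.1429.

x* = 13.2, y* = 3.1429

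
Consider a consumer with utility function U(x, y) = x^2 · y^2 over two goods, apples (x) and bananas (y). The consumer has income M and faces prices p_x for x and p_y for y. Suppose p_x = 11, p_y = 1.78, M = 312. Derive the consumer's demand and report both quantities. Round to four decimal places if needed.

MU_x/MU_y = (2·y)/(2·x); tangency sets this equal to p_x/p_y.
Rearranging, p_y·y = p_x·x. Substituting into the budget gives p_x·x·(1 + 1) = M.
Demand: x*(p_x,p_y,M) = 0.5·M/p_x and y* = 0.5·M/p_y.
At p_x=11, p_y=1.78, M=312: x* = 0.5·312/11 = 14.1818, y* = 87.6404.

x* = 14.1818, y* = 87.6404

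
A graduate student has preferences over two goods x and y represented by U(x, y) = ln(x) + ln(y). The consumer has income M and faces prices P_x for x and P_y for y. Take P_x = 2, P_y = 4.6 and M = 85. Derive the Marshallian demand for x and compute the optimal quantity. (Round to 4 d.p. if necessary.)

x* = 21.25

At P_x=2, P_y=4.6, M=85: x* = 0.5·85/2 = 21.25.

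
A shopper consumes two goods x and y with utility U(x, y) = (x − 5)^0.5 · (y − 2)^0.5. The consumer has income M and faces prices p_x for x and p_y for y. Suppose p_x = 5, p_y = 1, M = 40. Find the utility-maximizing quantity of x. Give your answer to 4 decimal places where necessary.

MRS = (y−2)/(x−5). Tangency with p_x/p_y gives y−2 = (p_x/p_y)·(x−5).
Substituting into the budget: x* = 5 + 0.5·(M − 5·p_x − 2·p_y)/p_x, and y* = 2 + 0.5·(…)/p_y.
Discretionary income = 40 − 5·5 − 2·1 = 13; x* = 5 + 0.5·13/5 = 6.3.

x* = 6.3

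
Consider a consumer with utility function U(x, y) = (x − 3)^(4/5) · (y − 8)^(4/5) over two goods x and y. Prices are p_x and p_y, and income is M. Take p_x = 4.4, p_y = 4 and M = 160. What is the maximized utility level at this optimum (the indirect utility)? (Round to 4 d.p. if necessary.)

V = 65.7429

This is Cobb-Douglas in (x−3, y−8): tangency gives 0.8·p_y·(y−8) = 0.8·p_x·(x−3).
Substituting into the budget: x* = 3 + 0.5·(M − 3·p_x − 8·p_y)/p_x, and y* = 8 + 0.5·(…)/p_y.
Discretionary income = 160 − 3·4.4 − 8·4 = 114.8; x* = 3 + 0.5·114.8/4.4 = 16.0455; y* = 8 + 0.5·114.8/4 = 22.35.
Utility at the optimum: U(16.0455, 22.35) = 65.7429.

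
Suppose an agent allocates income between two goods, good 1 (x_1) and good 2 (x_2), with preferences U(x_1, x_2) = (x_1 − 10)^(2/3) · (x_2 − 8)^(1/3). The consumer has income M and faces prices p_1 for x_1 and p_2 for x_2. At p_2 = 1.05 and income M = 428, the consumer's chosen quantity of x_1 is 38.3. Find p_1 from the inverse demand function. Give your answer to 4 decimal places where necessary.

p_1 = 8

MRS = 2·(x_2−8)/(x_1−10). Tangency with p_1/p_2 gives x_2−8 = (1/2)·(p_1/p_2)·(x_1−10).
After buying the subsistence bundle (10, 8), a share 2/3 of the remaining income goes to x_1: x_1* = 10 + 2/3·(M − 10p_1 − 8p_2)/p_1.
Set x_1* = 38.3 in the demand function and solve for p_1: p_1 = 8.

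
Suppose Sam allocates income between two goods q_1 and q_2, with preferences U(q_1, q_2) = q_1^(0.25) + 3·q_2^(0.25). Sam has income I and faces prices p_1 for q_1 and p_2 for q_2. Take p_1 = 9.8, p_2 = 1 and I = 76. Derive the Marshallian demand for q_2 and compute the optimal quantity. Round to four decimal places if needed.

q_2* = 68.592

MRS = MU_q_1/MU_q_2 = (1/3)·(q_2/q_1)^(0.75). Set equal to p_1/p_2.
Solve for the ratio: q_2/q_1 = [3·p_1/p_2]^(4/3).
With the ratio pinned down, the budget gives q_1* = I/(p_1 + p_2·(q_2/q_1)) and q_2* = (q_2/q_1)·q_1*.
Numerically q_2/q_1 = 90.739512, so q_1* = 76/(9.8 + 1·90.739512) = 0.7559 and q_2* = 90.739512·0.7559 = 68.592.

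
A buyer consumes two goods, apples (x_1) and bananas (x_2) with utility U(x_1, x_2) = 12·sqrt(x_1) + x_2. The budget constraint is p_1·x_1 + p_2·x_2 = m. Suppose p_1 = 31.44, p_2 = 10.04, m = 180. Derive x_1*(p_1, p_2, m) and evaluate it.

x_1* = 3.6712

Set MRS = p_1/p_2: 6·x_1^(−1/2) = p_1/p_2.
Thus x_1* = (6·p_2/p_1)² — independent of m — with the rest of income spent on x_2.
Plugging in: x_1* = (6·10.04/31.44)² = 3.6712.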